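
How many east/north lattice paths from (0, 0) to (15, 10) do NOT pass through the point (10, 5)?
Number of paths = 2512004

Total paths from (0, 0) to (15, 10): C(25, 15) = 3268760. Paths through (10, 5): (paths (0, 0) → (10, 5)) × (paths (10, 5) → (15, 10)) = C(15, 10) · C(10, 5) = 3003 · 252 = 756756. Avoidance count = 3268760 − 756756 = 2512004.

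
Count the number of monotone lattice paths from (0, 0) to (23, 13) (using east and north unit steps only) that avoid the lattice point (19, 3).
Number of paths = 2309248060

Total paths from (0, 0) to (23, 13): C(36, 23) = 2310789600. Paths through (19, 3): (paths (0, 0) → (19, 3)) × (paths (19, 3) → (23, 13)) = C(22, 19) · C(14, 4) = 1540 · 1001 = 1541540. Avoidance count = 2310789600 − 1541540 = 2309248060.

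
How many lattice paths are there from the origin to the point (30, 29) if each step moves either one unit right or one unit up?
Number of paths = 59132290782430712

A monotone lattice path from (0, 0) to (30, 29) consists of 30 east steps and 29 north steps in some order, so it is determined by which 30 of the 59 steps are east. The count is C(59, 30) = 59132290782430712.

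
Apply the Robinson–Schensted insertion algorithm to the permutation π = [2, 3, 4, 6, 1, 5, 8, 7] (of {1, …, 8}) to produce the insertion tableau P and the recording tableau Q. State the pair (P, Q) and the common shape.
P = [1, 3, 4, 5, 7] / [2, 6, 8];  Q = [1, 2, 3, 4, 7] / [5, 6, 8];  common shape = (5, 3)

Row-insert the values π_1, π_2, … into P one at a time, bumping the leftmost entry strictly greater than the inserted value down to the next row. The recording tableau Q records, in position (i, j), the step at which that cell was added to P.
  Insert 2 (step 1): P = [2];  Q = [1]
  Insert 3 (step 2): P = [2, 3];  Q = [1, 2]
  Insert 4 (step 3): P = [2, 3, 4];  Q = [1, 2, 3]
  Insert 6 (step 4): P = [2, 3, 4, 6];  Q = [1, 2, 3, 4]
  Insert 1 (step 5): P = [1, 3, 4, 6] / [2];  Q = [1, 2, 3, 4] / [5]
  Insert 5 (step 6): P = [1, 3, 4, 5] / [2, 6];  Q = [1, 2, 3, 4] / [5, 6]
  Insert 8 (step 7): P = [1, 3, 4, 5, 8] / [2, 6];  Q = [1, 2, 3, 4, 7] / [5, 6]
  Insert 7 (step 8): P = [1, 3, 4, 5, 7] / [2, 6, 8];  Q = [1, 2, 3, 4, 7] / [5, 6, 8]
Final shape: (5, 3).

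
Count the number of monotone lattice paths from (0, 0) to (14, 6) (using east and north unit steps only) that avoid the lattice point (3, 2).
Number of paths = 25110

Total paths from (0, 0) to (14, 6): C(20, 14) = 38760. Paths through (3, 2): (paths (0, 0) → (3, 2)) × (paths (3, 2) → (14, 6)) = C(5, 3) · C(15, 11) = 10 · 1365 = 13650. Avoidance count = 38760 − 13650 = 25110.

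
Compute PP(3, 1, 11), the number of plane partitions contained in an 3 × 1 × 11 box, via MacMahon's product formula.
PP(3, 1, 11) = 364

Evaluate the triple product over i = 1..3, j = 1..1, k = 1..11. The factors are (2/1) · (3/2) · (4/3) · (5/4) · (6/5) · (7/6) · (8/7) · (9/8) · … (33 factors total). The numerators and denominators telescope so the product is an integer; carrying out the multiplication exactly gives PP(3, 1, 11) = 364.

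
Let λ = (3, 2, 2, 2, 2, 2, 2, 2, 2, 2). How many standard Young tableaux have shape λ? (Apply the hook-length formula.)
# SYT of shape (3, 2, 2, 2, 2, 2, 2, 2, 2, 2) = 293930

Hook-length formula: f^λ = n! / Π hook(c), product over all cells c of the Young diagram. For λ = (3, 2, 2, 2, 2, 2, 2, 2, 2, 2), n = 21 boxes. Hook lengths by row (left-to-right, top-to-bottom): [12, 11, 1]; [10, 9]; [9, 8]; [8, 7]; [7, 6]; [6, 5]; [5, 4]; [4, 3]; [3, 2]; [2, 1]. Product of hooks = 173820100608000. So f^λ = 21! / 173820100608000 = 51090942171709440000 / 173820100608000 = 293930.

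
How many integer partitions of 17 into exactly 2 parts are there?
p(17, 2 parts) = 8

Partitions of n into exactly k parts are in bijection with partitions of n − k into at most k parts (subtract 1 from each part). So p(17, exactly 2) = p(15, parts ≤ 2). Computing via the recurrence p(m, j) = p(m, j−1) + p(m−j, j) gives 8.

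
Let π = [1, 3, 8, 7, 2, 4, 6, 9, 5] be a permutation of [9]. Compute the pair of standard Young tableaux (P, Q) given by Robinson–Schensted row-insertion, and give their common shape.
P = [1, 2, 4, 5, 9] / [3, 6] / [7] / [8];  Q = [1, 2, 3, 7, 8] / [4, 6] / [5] / [9];  common shape = (5, 2, 1, 1)

Row-insert the values π_1, π_2, … into P one at a time, bumping the leftmost entry strictly greater than the inserted value down to the next row. The recording tableau Q records, in position (i, j), the step at which that cell was added to P.
  Insert 1 (step 1): P = [1];  Q = [1]
  Insert 3 (step 2): P = [1, 3];  Q = [1, 2]
  Insert 8 (step 3): P = [1, 3, 8];  Q = [1, 2, 3]
  Insert 7 (step 4): P = [1, 3, 7] / [8];  Q = [1, 2, 3] / [4]
  Insert 2 (step 5): P = [1, 2, 7] / [3] / [8];  Q = [1, 2, 3] / [4] / [5]
  Insert 4 (step 6): P = [1, 2, 4] / [3, 7] / [8];  Q = [1, 2, 3] / [4, 6] / [5]
  Insert 6 (step 7): P = [1, 2, 4, 6] / [3, 7] / [8];  Q = [1, 2, 3, 7] / [4, 6] / [5]
  Insert 9 (step 8): P = [1, 2, 4, 6, 9] / [3, 7] / [8];  Q = [1, 2, 3, 7, 8] / [4, 6] / [5]
  Insert 5 (step 9): P = [1, 2, 4, 5, 9] / [3, 6] / [7] / [8];  Q = [1, 2, 3, 7, 8] / [4, 6] / [5] / [9]
Final shape: (5, 2, 1, 1).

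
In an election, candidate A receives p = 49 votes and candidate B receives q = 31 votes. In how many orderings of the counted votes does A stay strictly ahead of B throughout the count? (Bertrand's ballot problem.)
Strict-lead orderings = 3219464226353390369640

Total orderings of the 80 votes with 49 for A: C(80, 49) = 14308729894903957198400. By the Bertrand ballot formula (Cycle Lemma / reflection principle), the number of orderings in which A is strictly ahead of B throughout is (p − q)/(p + q) · C(p + q, p) = (49 − 31)/(49 + 31) · 14308729894903957198400 = 3219464226353390369640.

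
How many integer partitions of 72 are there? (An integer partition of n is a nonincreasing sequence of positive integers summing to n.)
p(72) = 5392783

Compute p(n) via the recurrence p(n, m) = p(n, m−1) + p(n−m, m), where p(n, m) counts partitions of n with all parts ≤ m and p(n) = p(n, n). The base cases are p(0, m) = 1 and p(n, 0) = 0 for n > 0. Filling the table yields p(72) = 5392783. (Euler's pentagonal recurrence is an alternative.)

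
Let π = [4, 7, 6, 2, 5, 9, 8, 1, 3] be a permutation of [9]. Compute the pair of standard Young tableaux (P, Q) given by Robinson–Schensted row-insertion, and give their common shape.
P = [1, 3, 8] / [2, 5, 9] / [4, 6] / [7];  Q = [1, 2, 6] / [3, 5, 7] / [4, 9] / [8];  common shape = (3, 3, 2, 1)

Row-insert the values π_1, π_2, … into P one at a time, bumping the leftmost entry strictly greater than the inserted value down to the next row. The recording tableau Q records, in position (i, j), the step at which that cell was added to P.
  Insert 4 (step 1): P = [4];  Q = [1]
  Insert 7 (step 2): P = [4, 7];  Q = [1, 2]
  Insert 6 (step 3): P = [4, 6] / [7];  Q = [1, 2] / [3]
  Insert 2 (step 4): P = [2, 6] / [4] / [7];  Q = [1, 2] / [3] / [4]
  Insert 5 (step 5): P = [2, 5] / [4, 6] / [7];  Q = [1, 2] / [3, 5] / [4]
  Insert 9 (step 6): P = [2, 5, 9] / [4, 6] / [7];  Q = [1, 2, 6] / [3, 5] / [4]
  Insert 8 (step 7): P = [2, 5, 8] / [4, 6, 9] / [7];  Q = [1, 2, 6] / [3, 5, 7] / [4]
  Insert 1 (step 8): P = [1, 5, 8] / [2, 6, 9] / [4] / [7];  Q = [1, 2, 6] / [3, 5, 7] / [4] / [8]
  Insert 3 (step 9): P = [1, 3, 8] / [2, 5, 9] / [4, 6] / [7];  Q = [1, 2, 6] / [3, 5, 7] / [4, 9] / [8]
Final shape: (3, 3, 2, 1).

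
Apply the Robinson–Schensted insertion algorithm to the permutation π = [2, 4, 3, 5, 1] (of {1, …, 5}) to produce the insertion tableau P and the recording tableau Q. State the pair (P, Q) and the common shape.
P = [1, 3, 5] / [2] / [4];  Q = [1, 2, 4] / [3] / [5];  common shape = (3, 1, 1)

Row-insert the values π_1, π_2, … into P one at a time, bumping the leftmost entry strictly greater than the inserted value down to the next row. The recording tableau Q records, in position (i, j), the step at which that cell was added to P.
  Insert 2 (step 1): P = [2];  Q = [1]
  Insert 4 (step 2): P = [2, 4];  Q = [1, 2]
  Insert 3 (step 3): P = [2, 3] / [4];  Q = [1, 2] / [3]
  Insert 5 (step 4): P = [2, 3, 5] / [4];  Q = [1, 2, 4] / [3]
  Insert 1 (step 5): P = [1, 3, 5] / [2] / [4];  Q = [1, 2, 4] / [3] / [5]
Final shape: (3, 1, 1).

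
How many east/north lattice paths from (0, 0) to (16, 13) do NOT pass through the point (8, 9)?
Number of paths = 55830465

Total paths from (0, 0) to (16, 13): C(29, 16) = 67863915. Paths through (8, 9): (paths (0, 0) → (8, 9)) × (paths (8, 9) → (16, 13)) = C(17, 8) · C(12, 8) = 24310 · 495 = 12033450. Avoidance count = 67863915 − 12033450 = 55830465.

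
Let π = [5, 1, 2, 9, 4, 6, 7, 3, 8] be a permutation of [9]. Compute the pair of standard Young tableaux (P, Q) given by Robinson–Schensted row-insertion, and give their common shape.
P = [1, 2, 3, 6, 7, 8] / [4, 9] / [5];  Q = [1, 3, 4, 6, 7, 9] / [2, 5] / [8];  common shape = (6, 2, 1)

Row-insert the values π_1, π_2, … into P one at a time, bumping the leftmost entry strictly greater than the inserted value down to the next row. The recording tableau Q records, in position (i, j), the step at which that cell was added to P.
  Insert 5 (step 1): P = [5];  Q = [1]
  Insert 1 (step 2): P = [1] / [5];  Q = [1] / [2]
  Insert 2 (step 3): P = [1, 2] / [5];  Q = [1, 3] / [2]
  Insert 9 (step 4): P = [1, 2, 9] / [5];  Q = [1, 3, 4] / [2]
  Insert 4 (step 5): P = [1, 2, 4] / [5, 9];  Q = [1, 3, 4] / [2, 5]
  Insert 6 (step 6): P = [1, 2, 4, 6] / [5, 9];  Q = [1, 3, 4, 6] / [2, 5]
  Insert 7 (step 7): P = [1, 2, 4, 6, 7] / [5, 9];  Q = [1, 3, 4, 6, 7] / [2, 5]
  Insert 3 (step 8): P = [1, 2, 3, 6, 7] / [4, 9] / [5];  Q = [1, 3, 4, 6, 7] / [2, 5] / [8]
  Insert 8 (step 9): P = [1, 2, 3, 6, 7, 8] / [4, 9] / [5];  Q = [1, 3, 4, 6, 7, 9] / [2, 5] / [8]
Final shape: (6, 2, 1).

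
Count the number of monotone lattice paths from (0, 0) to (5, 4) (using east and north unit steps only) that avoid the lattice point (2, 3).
Number of paths = 86

Total paths from (0, 0) to (5, 4): C(9, 5) = 126. Paths through (2, 3): (paths (0, 0) → (2, 3)) × (paths (2, 3) → (5, 4)) = C(5, 2) · C(4, 3) = 10 · 4 = 40. Avoidance count = 126 − 40 = 86.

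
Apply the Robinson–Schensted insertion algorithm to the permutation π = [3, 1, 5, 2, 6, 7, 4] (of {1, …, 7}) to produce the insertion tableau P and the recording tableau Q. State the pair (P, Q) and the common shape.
P = [1, 2, 4, 7] / [3, 5, 6];  Q = [1, 3, 5, 6] / [2, 4, 7];  common shape = (4, 3)

Row-insert the values π_1, π_2, … into P one at a time, bumping the leftmost entry strictly greater than the inserted value down to the next row. The recording tableau Q records, in position (i, j), the step at which that cell was added to P.
  Insert 3 (step 1): P = [3];  Q = [1]
  Insert 1 (step 2): P = [1] / [3];  Q = [1] / [2]
  Insert 5 (step 3): P = [1, 5] / [3];  Q = [1, 3] / [2]
  Insert 2 (step 4): P = [1, 2] / [3, 5];  Q = [1, 3] / [2, 4]
  Insert 6 (step 5): P = [1, 2, 6] / [3, 5];  Q = [1, 3, 5] / [2, 4]
  Insert 7 (step 6): P = [1, 2, 6, 7] / [3, 5];  Q = [1, 3, 5, 6] / [2, 4]
  Insert 4 (step 7): P = [1, 2, 4, 7] / [3, 5, 6];  Q = [1, 3, 5, 6] / [2, 4, 7]
Final shape: (4, 3).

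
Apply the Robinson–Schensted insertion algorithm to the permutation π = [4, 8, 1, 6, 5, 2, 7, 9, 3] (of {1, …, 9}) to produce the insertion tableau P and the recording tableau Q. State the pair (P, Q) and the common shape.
P = [1, 2, 3, 9] / [4, 5, 7] / [6] / [8];  Q = [1, 2, 7, 8] / [3, 4, 9] / [5] / [6];  common shape = (4, 3, 1, 1)

Row-insert the values π_1, π_2, … into P one at a time, bumping the leftmost entry strictly greater than the inserted value down to the next row. The recording tableau Q records, in position (i, j), the step at which that cell was added to P.
  Insert 4 (step 1): P = [4];  Q = [1]
  Insert 8 (step 2): P = [4, 8];  Q = [1, 2]
  Insert 1 (step 3): P = [1, 8] / [4];  Q = [1, 2] / [3]
  Insert 6 (step 4): P = [1, 6] / [4, 8];  Q = [1, 2] / [3, 4]
  Insert 5 (step 5): P = [1, 5] / [4, 6] / [8];  Q = [1, 2] / [3, 4] / [5]
  Insert 2 (step 6): P = [1, 2] / [4, 5] / [6] / [8];  Q = [1, 2] / [3, 4] / [5] / [6]
  Insert 7 (step 7): P = [1, 2, 7] / [4, 5] / [6] / [8];  Q = [1, 2, 7] / [3, 4] / [5] / [6]
  Insert 9 (step 8): P = [1, 2, 7, 9] / [4, 5] / [6] / [8];  Q = [1, 2, 7, 8] / [3, 4] / [5] / [6]
  Insert 3 (step 9): P = [1, 2, 3, 9] / [4, 5, 7] / [6] / [8];  Q = [1, 2, 7, 8] / [3, 4, 9] / [5] / [6]
Final shape: (4, 3, 1, 1).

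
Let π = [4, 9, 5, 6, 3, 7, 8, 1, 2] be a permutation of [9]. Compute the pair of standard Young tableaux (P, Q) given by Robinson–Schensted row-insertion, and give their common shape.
P = [1, 2, 6, 7, 8] / [3, 5] / [4] / [9];  Q = [1, 2, 4, 6, 7] / [3, 9] / [5] / [8];  common shape = (5, 2, 1, 1)

Row-insert the values π_1, π_2, … into P one at a time, bumping the leftmost entry strictly greater than the inserted value down to the next row. The recording tableau Q records, in position (i, j), the step at which that cell was added to P.
  Insert 4 (step 1): P = [4];  Q = [1]
  Insert 9 (step 2): P = [4, 9];  Q = [1, 2]
  Insert 5 (step 3): P = [4, 5] / [9];  Q = [1, 2] / [3]
  Insert 6 (step 4): P = [4, 5, 6] / [9];  Q = [1, 2, 4] / [3]
  Insert 3 (step 5): P = [3, 5, 6] / [4] / [9];  Q = [1, 2, 4] / [3] / [5]
  Insert 7 (step 6): P = [3, 5, 6, 7] / [4] / [9];  Q = [1, 2, 4, 6] / [3] / [5]
  Insert 8 (step 7): P = [3, 5, 6, 7, 8] / [4] / [9];  Q = [1, 2, 4, 6, 7] / [3] / [5]
  Insert 1 (step 8): P = [1, 5, 6, 7, 8] / [3] / [4] / [9];  Q = [1, 2, 4, 6, 7] / [3] / [5] / [8]
  Insert 2 (step 9): P = [1, 2, 6, 7, 8] / [3, 5] / [4] / [9];  Q = [1, 2, 4, 6, 7] / [3, 9] / [5] / [8]
Final shape: (5, 2, 1, 1).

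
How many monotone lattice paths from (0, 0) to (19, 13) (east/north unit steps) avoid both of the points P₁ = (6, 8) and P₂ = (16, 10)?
Number of paths = 219373156

Inclusion–exclusion. Total paths: C(32, 19) = 347373600. Through P₁: C(14, 6)·C(18, 13) = 25729704. Through P₂: C(26, 16)·C(6, 3) = 106234700. Since P₁ is strictly southwest of P₂, a monotone path through both must visit P₁ then P₂; paths through both = C(14, 6)·C(12, 10)·C(6, 3) = 3963960. Avoid both = 347373600 − 25729704 − 106234700 + 3963960 = 219373156.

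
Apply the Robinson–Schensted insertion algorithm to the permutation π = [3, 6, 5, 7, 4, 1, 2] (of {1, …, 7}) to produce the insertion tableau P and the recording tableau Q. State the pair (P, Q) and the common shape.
P = [1, 2, 7] / [3, 4] / [5] / [6];  Q = [1, 2, 4] / [3, 7] / [5] / [6];  common shape = (3, 2, 1, 1)

Row-insert the values π_1, π_2, … into P one at a time, bumping the leftmost entry strictly greater than the inserted value down to the next row. The recording tableau Q records, in position (i, j), the step at which that cell was added to P.
  Insert 3 (step 1): P = [3];  Q = [1]
  Insert 6 (step 2): P = [3, 6];  Q = [1, 2]
  Insert 5 (step 3): P = [3, 5] / [6];  Q = [1, 2] / [3]
  Insert 7 (step 4): P = [3, 5, 7] / [6];  Q = [1, 2, 4] / [3]
  Insert 4 (step 5): P = [3, 4, 7] / [5] / [6];  Q = [1, 2, 4] / [3] / [5]
  Insert 1 (step 6): P = [1, 4, 7] / [3] / [5] / [6];  Q = [1, 2, 4] / [3] / [5] / [6]
  Insert 2 (step 7): P = [1, 2, 7] / [3, 4] / [5] / [6];  Q = [1, 2, 4] / [3, 7] / [5] / [6]
Final shape: (3, 2, 1, 1).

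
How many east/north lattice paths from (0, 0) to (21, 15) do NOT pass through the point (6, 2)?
Number of paths = 4519522080

Total paths from (0, 0) to (21, 15): C(36, 21) = 5567902560. Paths through (6, 2): (paths (0, 0) → (6, 2)) × (paths (6, 2) → (21, 15)) = C(8, 6) · C(28, 15) = 28 · 37442160 = 1048380480. Avoidance count = 5567902560 − 1048380480 = 4519522080.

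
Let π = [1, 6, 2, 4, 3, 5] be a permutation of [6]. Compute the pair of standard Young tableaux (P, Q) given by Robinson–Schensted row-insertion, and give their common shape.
P = [1, 2, 3, 5] / [4] / [6];  Q = [1, 2, 4, 6] / [3] / [5];  common shape = (4, 1, 1)

Row-insert the values π_1, π_2, … into P one at a time, bumping the leftmost entry strictly greater than the inserted value down to the next row. The recording tableau Q records, in position (i, j), the step at which that cell was added to P.
  Insert 1 (step 1): P = [1];  Q = [1]
  Insert 6 (step 2): P = [1, 6];  Q = [1, 2]
  Insert 2 (step 3): P = [1, 2] / [6];  Q = [1, 2] / [3]
  Insert 4 (step 4): P = [1, 2, 4] / [6];  Q = [1, 2, 4] / [3]
  Insert 3 (step 5): P = [1, 2, 3] / [4] / [6];  Q = [1, 2, 4] / [3] / [5]
  Insert 5 (step 6): P = [1, 2, 3, 5] / [4] / [6];  Q = [1, 2, 4, 6] / [3] / [5]
Final shape: (4, 1, 1).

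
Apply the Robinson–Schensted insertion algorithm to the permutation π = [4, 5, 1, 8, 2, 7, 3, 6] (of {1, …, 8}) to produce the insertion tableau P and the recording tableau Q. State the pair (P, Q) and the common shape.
P = [1, 2, 3, 6] / [4, 5, 7] / [8];  Q = [1, 2, 4, 8] / [3, 5, 6] / [7];  common shape = (4, 3, 1)

Row-insert the values π_1, π_2, … into P one at a time, bumping the leftmost entry strictly greater than the inserted value down to the next row. The recording tableau Q records, in position (i, j), the step at which that cell was added to P.
  Insert 4 (step 1): P = [4];  Q = [1]
  Insert 5 (step 2): P = [4, 5];  Q = [1, 2]
  Insert 1 (step 3): P = [1, 5] / [4];  Q = [1, 2] / [3]
  Insert 8 (step 4): P = [1, 5, 8] / [4];  Q = [1, 2, 4] / [3]
  Insert 2 (step 5): P = [1, 2, 8] / [4, 5];  Q = [1, 2, 4] / [3, 5]
  Insert 7 (step 6): P = [1, 2, 7] / [4, 5, 8];  Q = [1, 2, 4] / [3, 5, 6]
  Insert 3 (step 7): P = [1, 2, 3] / [4, 5, 7] / [8];  Q = [1, 2, 4] / [3, 5, 6] / [7]
  Insert 6 (step 8): P = [1, 2, 3, 6] / [4, 5, 7] / [8];  Q = [1, 2, 4, 8] / [3, 5, 6] / [7]
Final shape: (4, 3, 1).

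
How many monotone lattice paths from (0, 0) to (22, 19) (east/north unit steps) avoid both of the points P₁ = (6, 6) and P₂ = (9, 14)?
Number of paths = 176261006100

Inclusion–exclusion. Total paths: C(41, 22) = 244662670200. Through P₁: C(12, 6)·C(29, 16) = 62706257460. Through P₂: C(23, 9)·C(18, 13) = 7001683920. Since P₁ is strictly southwest of P₂, a monotone path through both must visit P₁ then P₂; paths through both = C(12, 6)·C(11, 3)·C(18, 13) = 1306277280. Avoid both = 244662670200 − 62706257460 − 7001683920 + 1306277280 = 176261006100.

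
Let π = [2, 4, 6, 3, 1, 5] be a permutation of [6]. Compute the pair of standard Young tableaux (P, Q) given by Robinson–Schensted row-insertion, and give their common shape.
P = [1, 3, 5] / [2, 6] / [4];  Q = [1, 2, 3] / [4, 6] / [5];  common shape = (3, 2, 1)

Row-insert the values π_1, π_2, … into P one at a time, bumping the leftmost entry strictly greater than the inserted value down to the next row. The recording tableau Q records, in position (i, j), the step at which that cell was added to P.
  Insert 2 (step 1): P = [2];  Q = [1]
  Insert 4 (step 2): P = [2, 4];  Q = [1, 2]
  Insert 6 (step 3): P = [2, 4, 6];  Q = [1, 2, 3]
  Insert 3 (step 4): P = [2, 3, 6] / [4];  Q = [1, 2, 3] / [4]
  Insert 1 (step 5): P = [1, 3, 6] / [2] / [4];  Q = [1, 2, 3] / [4] / [5]
  Insert 5 (step 6): P = [1, 3, 5] / [2, 6] / [4];  Q = [1, 2, 3] / [4, 6] / [5]
Final shape: (3, 2, 1).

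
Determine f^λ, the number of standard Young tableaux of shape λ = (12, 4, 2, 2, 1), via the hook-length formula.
# SYT of shape (12, 4, 2, 2, 1) = 30610710

Hook-length formula: f^λ = n! / Π hook(c), product over all cells c of the Young diagram. For λ = (12, 4, 2, 2, 1), n = 21 boxes. Hook lengths by row (left-to-right, top-to-bottom): [16, 14, 11, 10, 8, 7, 6, 5, 4, 3, 2, 1]; [7, 5, 2, 1]; [4, 2]; [3, 1]; [1]. Product of hooks = 1669054464000. So f^λ = 21! / 1669054464000 = 51090942171709440000 / 1669054464000 = 30610710.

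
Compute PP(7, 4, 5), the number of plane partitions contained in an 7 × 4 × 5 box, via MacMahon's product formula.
PP(7, 4, 5) = 868489479

Evaluate the triple product over i = 1..7, j = 1..4, k = 1..5. The factors are (2/1) · (3/2) · (4/3) · (5/4) · (6/5) · (3/2) · (4/3) · (5/4) · … (140 factors total). The numerators and denominators telescope so the product is an integer; carrying out the multiplication exactly gives PP(7, 4, 5) = 868489479.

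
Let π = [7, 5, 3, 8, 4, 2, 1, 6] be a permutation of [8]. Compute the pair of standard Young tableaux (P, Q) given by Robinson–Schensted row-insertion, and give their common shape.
P = [1, 4, 6] / [2, 8] / [3] / [5] / [7];  Q = [1, 4, 8] / [2, 5] / [3] / [6] / [7];  common shape = (3, 2, 1, 1, 1)

Row-insert the values π_1, π_2, … into P one at a time, bumping the leftmost entry strictly greater than the inserted value down to the next row. The recording tableau Q records, in position (i, j), the step at which that cell was added to P.
  Insert 7 (step 1): P = [7];  Q = [1]
  Insert 5 (step 2): P = [5] / [7];  Q = [1] / [2]
  Insert 3 (step 3): P = [3] / [5] / [7];  Q = [1] / [2] / [3]
  Insert 8 (step 4): P = [3, 8] / [5] / [7];  Q = [1, 4] / [2] / [3]
  Insert 4 (step 5): P = [3, 4] / [5, 8] / [7];  Q = [1, 4] / [2, 5] / [3]
  Insert 2 (step 6): P = [2, 4] / [3, 8] / [5] / [7];  Q = [1, 4] / [2, 5] / [3] / [6]
  Insert 1 (step 7): P = [1, 4] / [2, 8] / [3] / [5] / [7];  Q = [1, 4] / [2, 5] / [3] / [6] / [7]
  Insert 6 (step 8): P = [1, 4, 6] / [2, 8] / [3] / [5] / [7];  Q = [1, 4, 8] / [2, 5] / [3] / [6] / [7]
Final shape: (3, 2, 1, 1, 1).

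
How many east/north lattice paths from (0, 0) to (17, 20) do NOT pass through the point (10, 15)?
Number of paths = 13316510790

Total paths from (0, 0) to (17, 20): C(37, 17) = 15905368710. Paths through (10, 15): (paths (0, 0) → (10, 15)) × (paths (10, 15) → (17, 20)) = C(25, 10) · C(12, 7) = 3268760 · 792 = 2588857920. Avoidance count = 15905368710 − 2588857920 = 13316510790.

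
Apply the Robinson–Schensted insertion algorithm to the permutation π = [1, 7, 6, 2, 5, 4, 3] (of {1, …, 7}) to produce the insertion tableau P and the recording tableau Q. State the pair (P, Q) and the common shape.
P = [1, 2, 3] / [4] / [5] / [6] / [7];  Q = [1, 2, 5] / [3] / [4] / [6] / [7];  common shape = (3, 1, 1, 1, 1)

Row-insert the values π_1, π_2, … into P one at a time, bumping the leftmost entry strictly greater than the inserted value down to the next row. The recording tableau Q records, in position (i, j), the step at which that cell was added to P.
  Insert 1 (step 1): P = [1];  Q = [1]
  Insert 7 (step 2): P = [1, 7];  Q = [1, 2]
  Insert 6 (step 3): P = [1, 6] / [7];  Q = [1, 2] / [3]
  Insert 2 (step 4): P = [1, 2] / [6] / [7];  Q = [1, 2] / [3] / [4]
  Insert 5 (step 5): P = [1, 2, 5] / [6] / [7];  Q = [1, 2, 5] / [3] / [4]
  Insert 4 (step 6): P = [1, 2, 4] / [5] / [6] / [7];  Q = [1, 2, 5] / [3] / [4] / [6]
  Insert 3 (step 7): P = [1, 2, 3] / [4] / [5] / [6] / [7];  Q = [1, 2, 5] / [3] / [4] / [6] / [7]
Final shape: (3, 1, 1, 1, 1).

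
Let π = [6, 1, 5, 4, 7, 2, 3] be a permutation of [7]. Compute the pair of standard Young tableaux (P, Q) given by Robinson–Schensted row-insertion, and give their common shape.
P = [1, 2, 3] / [4, 7] / [5] / [6];  Q = [1, 3, 5] / [2, 7] / [4] / [6];  common shape = (3, 2, 1, 1)

Row-insert the values π_1, π_2, … into P one at a time, bumping the leftmost entry strictly greater than the inserted value down to the next row. The recording tableau Q records, in position (i, j), the step at which that cell was added to P.
  Insert 6 (step 1): P = [6];  Q = [1]
  Insert 1 (step 2): P = [1] / [6];  Q = [1] / [2]
  Insert 5 (step 3): P = [1, 5] / [6];  Q = [1, 3] / [2]
  Insert 4 (step 4): P = [1, 4] / [5] / [6];  Q = [1, 3] / [2] / [4]
  Insert 7 (step 5): P = [1, 4, 7] / [5] / [6];  Q = [1, 3, 5] / [2] / [4]
  Insert 2 (step 6): P = [1, 2, 7] / [4] / [5] / [6];  Q = [1, 3, 5] / [2] / [4] / [6]
  Insert 3 (step 7): P = [1, 2, 3] / [4, 7] / [5] / [6];  Q = [1, 3, 5] / [2, 7] / [4] / [6]
Final shape: (3, 2, 1, 1).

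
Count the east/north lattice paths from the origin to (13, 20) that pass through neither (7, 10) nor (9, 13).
Number of paths = 317456656

Inclusion–exclusion. Total paths: C(33, 13) = 573166440. Through P₁: C(17, 7)·C(16, 6) = 155739584. Through P₂: C(22, 9)·C(11, 4) = 164148600. Since P₁ is strictly southwest of P₂, a monotone path through both must visit P₁ then P₂; paths through both = C(17, 7)·C(5, 2)·C(11, 4) = 64178400. Avoid both = 573166440 − 155739584 − 164148600 + 64178400 = 317456656.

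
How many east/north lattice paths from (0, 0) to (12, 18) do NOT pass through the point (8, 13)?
Number of paths = 60853485

Total paths from (0, 0) to (12, 18): C(30, 12) = 86493225. Paths through (8, 13): (paths (0, 0) → (8, 13)) × (paths (8, 13) → (12, 18)) = C(21, 8) · C(9, 4) = 203490 · 126 = 25639740. Avoidance count = 86493225 − 25639740 = 60853485.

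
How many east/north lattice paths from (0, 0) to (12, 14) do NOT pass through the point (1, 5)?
Number of paths = 8649940

Total paths from (0, 0) to (12, 14): C(26, 12) = 9657700. Paths through (1, 5): (paths (0, 0) → (1, 5)) × (paths (1, 5) → (12, 14)) = C(6, 1) · C(20, 11) = 6 · 167960 = 1007760. Avoidance count = 9657700 − 1007760 = 8649940.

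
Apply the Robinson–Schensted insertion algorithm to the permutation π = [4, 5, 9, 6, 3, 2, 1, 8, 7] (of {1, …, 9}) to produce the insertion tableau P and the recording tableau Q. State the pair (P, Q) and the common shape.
P = [1, 5, 6, 7] / [2, 8] / [3] / [4] / [9];  Q = [1, 2, 3, 8] / [4, 9] / [5] / [6] / [7];  common shape = (4, 2, 1, 1, 1)

Row-insert the values π_1, π_2, … into P one at a time, bumping the leftmost entry strictly greater than the inserted value down to the next row. The recording tableau Q records, in position (i, j), the step at which that cell was added to P.
  Insert 4 (step 1): P = [4];  Q = [1]
  Insert 5 (step 2): P = [4, 5];  Q = [1, 2]
  Insert 9 (step 3): P = [4, 5, 9];  Q = [1, 2, 3]
  Insert 6 (step 4): P = [4, 5, 6] / [9];  Q = [1, 2, 3] / [4]
  Insert 3 (step 5): P = [3, 5, 6] / [4] / [9];  Q = [1, 2, 3] / [4] / [5]
  Insert 2 (step 6): P = [2, 5, 6] / [3] / [4] / [9];  Q = [1, 2, 3] / [4] / [5] / [6]
  Insert 1 (step 7): P = [1, 5, 6] / [2] / [3] / [4] / [9];  Q = [1, 2, 3] / [4] / [5] / [6] / [7]
  Insert 8 (step 8): P = [1, 5, 6, 8] / [2] / [3] / [4] / [9];  Q = [1, 2, 3, 8] / [4] / [5] / [6] / [7]
  Insert 7 (step 9): P = [1, 5, 6, 7] / [2, 8] / [3] / [4] / [9];  Q = [1, 2, 3, 8] / [4, 9] / [5] / [6] / [7]
Final shape: (4, 2, 1, 1, 1).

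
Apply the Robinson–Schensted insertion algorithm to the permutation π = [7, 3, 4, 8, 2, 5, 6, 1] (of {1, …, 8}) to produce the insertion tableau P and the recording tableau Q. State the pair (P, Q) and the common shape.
P = [1, 4, 5, 6] / [2, 8] / [3] / [7];  Q = [1, 3, 4, 7] / [2, 6] / [5] / [8];  common shape = (4, 2, 1, 1)

Row-insert the values π_1, π_2, … into P one at a time, bumping the leftmost entry strictly greater than the inserted value down to the next row. The recording tableau Q records, in position (i, j), the step at which that cell was added to P.
  Insert 7 (step 1): P = [7];  Q = [1]
  Insert 3 (step 2): P = [3] / [7];  Q = [1] / [2]
  Insert 4 (step 3): P = [3, 4] / [7];  Q = [1, 3] / [2]
  Insert 8 (step 4): P = [3, 4, 8] / [7];  Q = [1, 3, 4] / [2]
  Insert 2 (step 5): P = [2, 4, 8] / [3] / [7];  Q = [1, 3, 4] / [2] / [5]
  Insert 5 (step 6): P = [2, 4, 5] / [3, 8] / [7];  Q = [1, 3, 4] / [2, 6] / [5]
  Insert 6 (step 7): P = [2, 4, 5, 6] / [3, 8] / [7];  Q = [1, 3, 4, 7] / [2, 6] / [5]
  Insert 1 (step 8): P = [1, 4, 5, 6] / [2, 8] / [3] / [7];  Q = [1, 3, 4, 7] / [2, 6] / [5] / [8]
Final shape: (4, 2, 1, 1).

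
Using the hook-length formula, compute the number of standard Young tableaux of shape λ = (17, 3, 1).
# SYT of shape (17, 3, 1) = 14175

Hook-length formula: f^λ = n! / Π hook(c), product over all cells c of the Young diagram. For λ = (17, 3, 1), n = 21 boxes. Hook lengths by row (left-to-right, top-to-bottom): [19, 17, 16, 14, 13, 12, 11, 10, 9, 8, 7, 6, 5, 4, 3, 2, 1]; [4, 2, 1]; [1]. Product of hooks = 3604299271372800. So f^λ = 21! / 3604299271372800 = 51090942171709440000 / 3604299271372800 = 14175.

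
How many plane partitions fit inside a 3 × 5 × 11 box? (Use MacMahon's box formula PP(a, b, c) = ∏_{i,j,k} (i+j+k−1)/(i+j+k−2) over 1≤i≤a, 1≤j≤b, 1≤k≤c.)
PP(3, 5, 11) = 1837984512

Evaluate the triple product over i = 1..3, j = 1..5, k = 1..11. The factors are (2/1) · (3/2) · (4/3) · (5/4) · (6/5) · (7/6) · (8/7) · (9/8) · … (165 factors total). The numerators and denominators telescope so the product is an integer; carrying out the multiplication exactly gives PP(3, 5, 11) = 1837984512.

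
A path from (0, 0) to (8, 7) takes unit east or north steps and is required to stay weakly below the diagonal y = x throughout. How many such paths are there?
Number of paths = 1430

By the reflection principle (André's argument), the number of monotone paths to (8, 7) with n ≤ m that never go above y = x is C(15, 8) − C(15, 9) = 6435 − 5005 = 1430.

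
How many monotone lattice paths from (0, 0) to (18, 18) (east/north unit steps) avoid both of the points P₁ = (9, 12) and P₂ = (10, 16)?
Number of paths = 7431121825

Inclusion–exclusion. Total paths: C(36, 18) = 9075135300. Through P₁: C(21, 9)·C(15, 9) = 1471119650. Through P₂: C(26, 10)·C(10, 8) = 239028075. Since P₁ is strictly southwest of P₂, a monotone path through both must visit P₁ then P₂; paths through both = C(21, 9)·C(5, 1)·C(10, 8) = 66134250. Avoid both = 9075135300 − 1471119650 − 239028075 + 66134250 = 7431121825.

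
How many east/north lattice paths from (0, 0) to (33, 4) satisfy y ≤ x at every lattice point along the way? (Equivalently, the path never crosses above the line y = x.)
Number of paths = 58275

By the reflection principle (André's argument), the number of monotone paths to (33, 4) with n ≤ m that never go above y = x is C(37, 33) − C(37, 34) = 66045 − 7770 = 58275.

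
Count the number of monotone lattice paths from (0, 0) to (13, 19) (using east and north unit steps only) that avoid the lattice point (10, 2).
Number of paths = 347298360

Total paths from (0, 0) to (13, 19): C(32, 13) = 347373600. Paths through (10, 2): (paths (0, 0) → (10, 2)) × (paths (10, 2) → (13, 19)) = C(12, 10) · C(20, 3) = 66 · 1140 = 75240. Avoidance count = 347373600 − 75240 = 347298360.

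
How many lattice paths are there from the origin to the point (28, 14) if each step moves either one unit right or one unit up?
Number of paths = 52860229080

A monotone lattice path from (0, 0) to (28, 14) consists of 28 east steps and 14 north steps in some order, so it is determined by which 28 of the 42 steps are east. The count is C(42, 28) = 52860229080.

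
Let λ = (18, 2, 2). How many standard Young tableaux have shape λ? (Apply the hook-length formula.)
# SYT of shape (18, 2, 2) = 11781

Hook-length formula: f^λ = n! / Π hook(c), product over all cells c of the Young diagram. For λ = (18, 2, 2), n = 22 boxes. Hook lengths by row (left-to-right, top-to-bottom): [20, 19, 16, 15, 14, 13, 12, 11, 10, 9, 8, 7, 6, 5, 4, 3, 2, 1]; [3, 2]; [2, 1]. Product of hooks = 95407921889280000. So f^λ = 22! / 95407921889280000 = 1124000727777607680000 / 95407921889280000 = 11781.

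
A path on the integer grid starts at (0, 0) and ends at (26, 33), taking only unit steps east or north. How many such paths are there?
Number of paths = 39602161018878633

A monotone lattice path from (0, 0) to (26, 33) consists of 26 east steps and 33 north steps in some order, so it is determined by which 26 of the 59 steps are east. The count is C(59, 26) = 39602161018878633.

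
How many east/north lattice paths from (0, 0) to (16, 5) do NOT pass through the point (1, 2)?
Number of paths = 17901

Total paths from (0, 0) to (16, 5): C(21, 16) = 20349. Paths through (1, 2): (paths (0, 0) → (1, 2)) × (paths (1, 2) → (16, 5)) = C(3, 1) · C(18, 15) = 3 · 816 = 2448. Avoidance count = 20349 − 2448 = 17901.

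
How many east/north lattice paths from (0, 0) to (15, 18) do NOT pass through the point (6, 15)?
Number of paths = 1025220240

Total paths from (0, 0) to (15, 18): C(33, 15) = 1037158320. Paths through (6, 15): (paths (0, 0) → (6, 15)) × (paths (6, 15) → (15, 18)) = C(21, 6) · C(12, 9) = 54264 · 220 = 11938080. Avoidance count = 1037158320 − 11938080 = 1025220240.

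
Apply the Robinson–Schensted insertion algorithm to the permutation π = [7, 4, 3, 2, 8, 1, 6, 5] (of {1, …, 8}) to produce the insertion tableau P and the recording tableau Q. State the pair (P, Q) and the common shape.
P = [1, 5] / [2, 6] / [3, 8] / [4] / [7];  Q = [1, 5] / [2, 7] / [3, 8] / [4] / [6];  common shape = (2, 2, 2, 1, 1)

Row-insert the values π_1, π_2, … into P one at a time, bumping the leftmost entry strictly greater than the inserted value down to the next row. The recording tableau Q records, in position (i, j), the step at which that cell was added to P.
  Insert 7 (step 1): P = [7];  Q = [1]
  Insert 4 (step 2): P = [4] / [7];  Q = [1] / [2]
  Insert 3 (step 3): P = [3] / [4] / [7];  Q = [1] / [2] / [3]
  Insert 2 (step 4): P = [2] / [3] / [4] / [7];  Q = [1] / [2] / [3] / [4]
  Insert 8 (step 5): P = [2, 8] / [3] / [4] / [7];  Q = [1, 5] / [2] / [3] / [4]
  Insert 1 (step 6): P = [1, 8] / [2] / [3] / [4] / [7];  Q = [1, 5] / [2] / [3] / [4] / [6]
  Insert 6 (step 7): P = [1, 6] / [2, 8] / [3] / [4] / [7];  Q = [1, 5] / [2, 7] / [3] / [4] / [6]
  Insert 5 (step 8): P = [1, 5] / [2, 6] / [3, 8] / [4] / [7];  Q = [1, 5] / [2, 7] / [3, 8] / [4] / [6]
Final shape: (2, 2, 2, 1, 1).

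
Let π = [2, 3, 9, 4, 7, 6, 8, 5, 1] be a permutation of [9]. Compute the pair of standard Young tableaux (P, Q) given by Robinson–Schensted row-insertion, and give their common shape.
P = [1, 3, 4, 5, 8] / [2] / [6] / [7] / [9];  Q = [1, 2, 3, 5, 7] / [4] / [6] / [8] / [9];  common shape = (5, 1, 1, 1, 1)

Row-insert the values π_1, π_2, … into P one at a time, bumping the leftmost entry strictly greater than the inserted value down to the next row. The recording tableau Q records, in position (i, j), the step at which that cell was added to P.
  Insert 2 (step 1): P = [2];  Q = [1]
  Insert 3 (step 2): P = [2, 3];  Q = [1, 2]
  Insert 9 (step 3): P = [2, 3, 9];  Q = [1, 2, 3]
  Insert 4 (step 4): P = [2, 3, 4] / [9];  Q = [1, 2, 3] / [4]
  Insert 7 (step 5): P = [2, 3, 4, 7] / [9];  Q = [1, 2, 3, 5] / [4]
  Insert 6 (step 6): P = [2, 3, 4, 6] / [7] / [9];  Q = [1, 2, 3, 5] / [4] / [6]
  Insert 8 (step 7): P = [2, 3, 4, 6, 8] / [7] / [9];  Q = [1, 2, 3, 5, 7] / [4] / [6]
  Insert 5 (step 8): P = [2, 3, 4, 5, 8] / [6] / [7] / [9];  Q = [1, 2, 3, 5, 7] / [4] / [6] / [8]
  Insert 1 (step 9): P = [1, 3, 4, 5, 8] / [2] / [6] / [7] / [9];  Q = [1, 2, 3, 5, 7] / [4] / [6] / [8] / [9]
Final shape: (5, 1, 1, 1, 1).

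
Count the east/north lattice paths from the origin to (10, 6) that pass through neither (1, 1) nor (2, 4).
Number of paths = 3689

Inclusion–exclusion. Total paths: C(16, 10) = 8008. Through P₁: C(2, 1)·C(14, 9) = 4004. Through P₂: C(6, 2)·C(10, 8) = 675. Since P₁ is strictly southwest of P₂, a monotone path through both must visit P₁ then P₂; paths through both = C(2, 1)·C(4, 1)·C(10, 8) = 360. Avoid both = 8008 − 4004 − 675 + 360 = 3689.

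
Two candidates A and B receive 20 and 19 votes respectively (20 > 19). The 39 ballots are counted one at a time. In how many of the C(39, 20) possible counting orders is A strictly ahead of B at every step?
Strict-lead orderings = 1767263190

Total orderings of the 39 votes with 20 for A: C(39, 20) = 68923264410. By the Bertrand ballot formula (Cycle Lemma / reflection principle), the number of orderings in which A is strictly ahead of B throughout is (p − q)/(p + q) · C(p + q, p) = (20 − 19)/(20 + 19) · 68923264410 = 1767263190.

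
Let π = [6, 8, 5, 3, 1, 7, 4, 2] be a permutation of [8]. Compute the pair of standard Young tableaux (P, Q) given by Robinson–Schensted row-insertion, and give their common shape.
P = [1, 2] / [3, 4] / [5, 7] / [6, 8];  Q = [1, 2] / [3, 6] / [4, 7] / [5, 8];  common shape = (2, 2, 2, 2)

Row-insert the values π_1, π_2, … into P one at a time, bumping the leftmost entry strictly greater than the inserted value down to the next row. The recording tableau Q records, in position (i, j), the step at which that cell was added to P.
  Insert 6 (step 1): P = [6];  Q = [1]
  Insert 8 (step 2): P = [6, 8];  Q = [1, 2]
  Insert 5 (step 3): P = [5, 8] / [6];  Q = [1, 2] / [3]
  Insert 3 (step 4): P = [3, 8] / [5] / [6];  Q = [1, 2] / [3] / [4]
  Insert 1 (step 5): P = [1, 8] / [3] / [5] / [6];  Q = [1, 2] / [3] / [4] / [5]
  Insert 7 (step 6): P = [1, 7] / [3, 8] / [5] / [6];  Q = [1, 2] / [3, 6] / [4] / [5]
  Insert 4 (step 7): P = [1, 4] / [3, 7] / [5, 8] / [6];  Q = [1, 2] / [3, 6] / [4, 7] / [5]
  Insert 2 (step 8): P = [1, 2] / [3, 4] / [5, 7] / [6, 8];  Q = [1, 2] / [3, 6] / [4, 7] / [5, 8]
Final shape: (2, 2, 2, 2).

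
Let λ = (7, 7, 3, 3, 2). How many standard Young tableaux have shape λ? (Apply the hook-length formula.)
# SYT of shape (7, 7, 3, 3, 2) = 733296564

Hook-length formula: f^λ = n! / Π hook(c), product over all cells c of the Young diagram. For λ = (7, 7, 3, 3, 2), n = 22 boxes. Hook lengths by row (left-to-right, top-to-bottom): [11, 10, 8, 5, 4, 3, 2]; [10, 9, 7, 4, 3, 2, 1]; [5, 4, 2]; [4, 3, 1]; [2, 1]. Product of hooks = 1532805120000. So f^λ = 22! / 1532805120000 = 1124000727777607680000 / 1532805120000 = 733296564.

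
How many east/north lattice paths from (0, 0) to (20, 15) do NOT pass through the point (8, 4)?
Number of paths = 2578664550

Total paths from (0, 0) to (20, 15): C(35, 20) = 3247943160. Paths through (8, 4): (paths (0, 0) → (8, 4)) × (paths (8, 4) → (20, 15)) = C(12, 8) · C(23, 12) = 495 · 1352078 = 669278610. Avoidance count = 3247943160 − 669278610 = 2578664550.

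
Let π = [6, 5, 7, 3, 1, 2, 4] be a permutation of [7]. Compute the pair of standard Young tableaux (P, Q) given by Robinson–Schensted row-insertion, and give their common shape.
P = [1, 2, 4] / [3, 7] / [5] / [6];  Q = [1, 3, 7] / [2, 6] / [4] / [5];  common shape = (3, 2, 1, 1)

Row-insert the values π_1, π_2, … into P one at a time, bumping the leftmost entry strictly greater than the inserted value down to the next row. The recording tableau Q records, in position (i, j), the step at which that cell was added to P.
  Insert 6 (step 1): P = [6];  Q = [1]
  Insert 5 (step 2): P = [5] / [6];  Q = [1] / [2]
  Insert 7 (step 3): P = [5, 7] / [6];  Q = [1, 3] / [2]
  Insert 3 (step 4): P = [3, 7] / [5] / [6];  Q = [1, 3] / [2] / [4]
  Insert 1 (step 5): P = [1, 7] / [3] / [5] / [6];  Q = [1, 3] / [2] / [4] / [5]
  Insert 2 (step 6): P = [1, 2] / [3, 7] / [5] / [6];  Q = [1, 3] / [2, 6] / [4] / [5]
  Insert 4 (step 7): P = [1, 2, 4] / [3, 7] / [5] / [6];  Q = [1, 3, 7] / [2, 6] / [4] / [5]
Final shape: (3, 2, 1, 1).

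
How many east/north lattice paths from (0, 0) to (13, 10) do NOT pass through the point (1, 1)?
Number of paths = 556206

Total paths from (0, 0) to (13, 10): C(23, 13) = 1144066. Paths through (1, 1): (paths (0, 0) → (1, 1)) × (paths (1, 1) → (13, 10)) = C(2, 1) · C(21, 12) = 2 · 293930 = 587860. Avoidance count = 1144066 − 587860 = 556206.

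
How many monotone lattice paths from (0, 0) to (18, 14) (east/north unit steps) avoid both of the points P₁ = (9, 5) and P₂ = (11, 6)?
Number of paths = 333107410

Inclusion–exclusion. Total paths: C(32, 18) = 471435600. Through P₁: C(14, 9)·C(18, 9) = 97337240. Through P₂: C(17, 11)·C(15, 7) = 79639560. Since P₁ is strictly southwest of P₂, a monotone path through both must visit P₁ then P₂; paths through both = C(14, 9)·C(3, 2)·C(15, 7) = 38648610. Avoid both = 471435600 − 97337240 − 79639560 + 38648610 = 333107410.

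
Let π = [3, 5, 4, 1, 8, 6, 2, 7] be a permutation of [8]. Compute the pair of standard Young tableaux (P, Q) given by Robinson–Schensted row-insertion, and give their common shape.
P = [1, 2, 6, 7] / [3, 4] / [5, 8];  Q = [1, 2, 5, 8] / [3, 6] / [4, 7];  common shape = (4, 2, 2)

Row-insert the values π_1, π_2, … into P one at a time, bumping the leftmost entry strictly greater than the inserted value down to the next row. The recording tableau Q records, in position (i, j), the step at which that cell was added to P.
  Insert 3 (step 1): P = [3];  Q = [1]
  Insert 5 (step 2): P = [3, 5];  Q = [1, 2]
  Insert 4 (step 3): P = [3, 4] / [5];  Q = [1, 2] / [3]
  Insert 1 (step 4): P = [1, 4] / [3] / [5];  Q = [1, 2] / [3] / [4]
  Insert 8 (step 5): P = [1, 4, 8] / [3] / [5];  Q = [1, 2, 5] / [3] / [4]
  Insert 6 (step 6): P = [1, 4, 6] / [3, 8] / [5];  Q = [1, 2, 5] / [3, 6] / [4]
  Insert 2 (step 7): P = [1, 2, 6] / [3, 4] / [5, 8];  Q = [1, 2, 5] / [3, 6] / [4, 7]
  Insert 7 (step 8): P = [1, 2, 6, 7] / [3, 4] / [5, 8];  Q = [1, 2, 5, 8] / [3, 6] / [4, 7]
Final shape: (4, 2, 2).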